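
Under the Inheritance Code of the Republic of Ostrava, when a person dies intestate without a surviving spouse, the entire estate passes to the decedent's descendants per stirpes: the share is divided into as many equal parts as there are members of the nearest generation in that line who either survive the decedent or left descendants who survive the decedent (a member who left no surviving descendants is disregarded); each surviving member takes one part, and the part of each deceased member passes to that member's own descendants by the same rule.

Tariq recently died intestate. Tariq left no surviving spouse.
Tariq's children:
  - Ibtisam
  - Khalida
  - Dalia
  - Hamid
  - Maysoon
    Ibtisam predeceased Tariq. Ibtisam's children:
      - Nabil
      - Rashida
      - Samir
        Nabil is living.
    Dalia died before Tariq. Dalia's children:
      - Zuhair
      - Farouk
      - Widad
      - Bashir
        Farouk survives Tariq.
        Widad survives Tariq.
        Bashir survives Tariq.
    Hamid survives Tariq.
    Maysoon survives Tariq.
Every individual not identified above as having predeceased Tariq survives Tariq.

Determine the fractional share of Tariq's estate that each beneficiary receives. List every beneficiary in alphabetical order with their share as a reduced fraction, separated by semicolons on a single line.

There is no surviving spouse, so the entire estate passes to Tariq's descendants per stirpes.
The estate is divided into 5 equal shares of 1/5 among Ibtisam, Khalida, Dalia, Hamid, Maysoon.
Ibtisam predeceased; the 1/5 allotted to Ibtisam's branch passes to Ibtisam's issue by representation.
The 1/5 is divided into 3 equal shares of 1/15 among Nabil, Rashida, Samir.
Nabil is living and takes 1/15.
Rashida is living and takes 1/15.
Samir is living and takes 1/15.
Khalida is living and takes 1/5.
Dalia predeceased; the 1/5 allotted to Dalia's branch passes to Dalia's issue by representation.
The 1/5 is divided into 4 equal shares of 1/20 among Zuhair, Farouk, Widad, Bashir.
Zuhair is living and takes 1/20.
Farouk is living and takes 1/20.
Widad is living and takes 1/20.
Bashir is living and takes 1/20.
Hamid is living and takes 1/5.
Maysoon is living and takes 1/5.

Bashir 1/20; Farouk 1/20; Hamid 1/5; Khalida 1/5; Maysoon 1/5; Nabil 1/15; Rashida 1/15; Samir 1/15; Widad 1/20; Zuhair 1/20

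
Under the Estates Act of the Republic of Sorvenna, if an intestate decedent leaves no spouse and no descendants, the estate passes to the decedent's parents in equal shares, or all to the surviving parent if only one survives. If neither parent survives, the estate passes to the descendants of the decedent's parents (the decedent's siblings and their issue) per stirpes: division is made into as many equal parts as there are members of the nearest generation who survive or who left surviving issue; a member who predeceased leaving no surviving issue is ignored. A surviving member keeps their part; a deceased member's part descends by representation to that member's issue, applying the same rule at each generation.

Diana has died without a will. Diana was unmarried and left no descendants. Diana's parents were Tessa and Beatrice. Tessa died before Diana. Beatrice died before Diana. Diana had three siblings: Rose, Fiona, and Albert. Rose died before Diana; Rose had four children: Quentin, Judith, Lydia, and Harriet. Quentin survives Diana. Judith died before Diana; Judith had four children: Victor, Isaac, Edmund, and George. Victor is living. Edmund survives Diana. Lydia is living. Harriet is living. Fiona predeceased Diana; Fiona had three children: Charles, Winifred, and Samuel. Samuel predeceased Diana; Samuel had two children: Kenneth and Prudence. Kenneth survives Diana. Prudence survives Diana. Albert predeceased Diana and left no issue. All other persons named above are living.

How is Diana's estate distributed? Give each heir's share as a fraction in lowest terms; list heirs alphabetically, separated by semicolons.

Charles 1/6; Edmund 1/32; George 1/32; Harriet 1/8; Isaac 1/32; Kenneth 1/12; Lydia 1/8; Prudence 1/12; Quentin 1/8; Victor 1/32; Winifred 1/6

Neither parent survives and there are no descendants, so the estate passes to Diana's siblings and their issue per stirpes.
Albert left no surviving issue, so that branch lapses and is disregarded.
The estate is divided into 2 equal shares of 1/2 among Rose, Fiona.
Rose predeceased; the 1/2 allotted to Rose's branch passes to Rose's issue by representation.
The 1/2 is divided into 4 equal shares of 1/8 among Quentin, Judith, Lydia, Harriet.
Quentin is living and takes 1/8.
Judith predeceased; the 1/8 allotted to Judith's branch passes to Judith's issue by representation.
The 1/8 is divided into 4 equal shares of 1/32 among Victor, Isaac, Edmund, George.
Victor is living and takes 1/32.
Isaac is living and takes 1/32.
Edmund is living and takes 1/32.
George is living and takes 1/32.
Lydia is living and takes 1/8.
Harriet is living and takes 1/8.
Fiona predeceased; the 1/2 allotted to Fiona's branch passes to Fiona's issue by representation.
The 1/2 is divided into 3 equal shares of 1/6 among Charles, Winifred, Samuel.
Charles is living and takes 1/6.
Winifred is living and takes 1/6.
Samuel predeceased; the 1/6 allotted to Samuel's branch passes to Samuel's issue by representation.
The 1/6 is divided into 2 equal shares of 1/12 among Kenneth, Prudence.
Kenneth is living and takes 1/12.
Prudence is living and takes 1/12.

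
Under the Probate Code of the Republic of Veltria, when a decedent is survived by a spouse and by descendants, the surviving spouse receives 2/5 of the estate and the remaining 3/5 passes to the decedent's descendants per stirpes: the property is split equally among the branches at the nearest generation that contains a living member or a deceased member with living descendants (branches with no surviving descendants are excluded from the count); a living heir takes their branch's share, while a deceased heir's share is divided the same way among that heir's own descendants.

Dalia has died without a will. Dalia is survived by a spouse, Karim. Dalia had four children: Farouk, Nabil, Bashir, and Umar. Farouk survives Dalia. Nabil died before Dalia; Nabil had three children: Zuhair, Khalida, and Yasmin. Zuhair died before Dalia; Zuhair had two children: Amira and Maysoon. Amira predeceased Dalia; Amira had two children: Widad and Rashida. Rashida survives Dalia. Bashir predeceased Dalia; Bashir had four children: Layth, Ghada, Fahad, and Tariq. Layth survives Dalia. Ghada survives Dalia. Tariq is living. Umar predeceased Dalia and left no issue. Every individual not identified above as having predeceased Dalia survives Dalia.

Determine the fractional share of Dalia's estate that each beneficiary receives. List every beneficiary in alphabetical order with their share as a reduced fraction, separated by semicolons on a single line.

Fahad 1/20; Farouk 1/5; Ghada 1/20; Karim 2/5; Khalida 1/15; Layth 1/20; Maysoon 1/30; Rashida 1/60; Tariq 1/20; Widad 1/60; Yasmin 1/15

Karim, as surviving spouse, takes 2/5.
The remaining 3/5 passes to Dalia's descendants per stirpes.
Umar left no surviving issue, so that branch lapses and is disregarded.
The 3/5 is divided into 3 equal shares of 1/5 among Farouk, Nabil, Bashir.
Farouk is living and takes 1/5.
Nabil predeceased; the 1/5 allotted to Nabil's branch passes to Nabil's issue by representation.
The 1/5 is divided into 3 equal shares of 1/15 among Zuhair, Khalida, Yasmin.
Zuhair predeceased; the 1/15 allotted to Zuhair's branch passes to Zuhair's issue by representation.
The 1/15 is divided into 2 equal shares of 1/30 among Amira, Maysoon.
Amira predeceased; the 1/30 allotted to Amira's branch passes to Amira's issue by representation.
The 1/30 is divided into 2 equal shares of 1/60 among Widad, Rashida.
Widad is living and takes 1/60.
Rashida is living and takes 1/60.
Maysoon is living and takes 1/30.
Khalida is living and takes 1/15.
Yasmin is living and takes 1/15.
Bashir predeceased; the 1/5 allotted to Bashir's branch passes to Bashir's issue by representation.
The 1/5 is divided into 4 equal shares of 1/20 among Layth, Ghada, Fahad, Tariq.
Layth is living and takes 1/20.
Ghada is living and takes 1/20.
Fahad is living and takes 1/20.
Tariq is living and takes 1/20.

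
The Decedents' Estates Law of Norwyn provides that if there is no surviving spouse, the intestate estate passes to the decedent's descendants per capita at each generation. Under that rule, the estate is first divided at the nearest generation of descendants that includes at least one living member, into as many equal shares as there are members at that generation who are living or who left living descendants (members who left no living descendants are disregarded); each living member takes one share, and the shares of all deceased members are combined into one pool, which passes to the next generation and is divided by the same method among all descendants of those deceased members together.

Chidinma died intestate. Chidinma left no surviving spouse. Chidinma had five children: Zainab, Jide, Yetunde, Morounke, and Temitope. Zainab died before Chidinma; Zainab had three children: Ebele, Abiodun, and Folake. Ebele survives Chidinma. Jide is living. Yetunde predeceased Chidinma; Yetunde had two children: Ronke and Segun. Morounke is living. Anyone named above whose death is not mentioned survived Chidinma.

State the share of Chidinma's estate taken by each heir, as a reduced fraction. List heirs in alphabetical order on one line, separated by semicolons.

Abiodun 2/25; Ebele 2/25; Folake 2/25; Jide 1/5; Morounke 1/5; Ronke 2/25; Segun 2/25; Temitope 1/5

There is no surviving spouse, so the entire estate passes to Chidinma's descendants per capita at each generation.
At generation 1 (Zainab, Jide, Yetunde, Morounke, Temitope) there are 5 shares of (1)/5 = 1/5 each.
Living: Jide, Morounke, and Temitope — each takes 1/5.
Deceased: Zainab and Yetunde. Their combined 2/5 is pooled and carried to generation 2.
At generation 2 (Ebele, Abiodun, Folake, Ronke, Segun) there are 5 shares of (2/5)/5 = 2/25 each.
Living: Ebele, Abiodun, Folake, Ronke, and Segun — each takes 2/25.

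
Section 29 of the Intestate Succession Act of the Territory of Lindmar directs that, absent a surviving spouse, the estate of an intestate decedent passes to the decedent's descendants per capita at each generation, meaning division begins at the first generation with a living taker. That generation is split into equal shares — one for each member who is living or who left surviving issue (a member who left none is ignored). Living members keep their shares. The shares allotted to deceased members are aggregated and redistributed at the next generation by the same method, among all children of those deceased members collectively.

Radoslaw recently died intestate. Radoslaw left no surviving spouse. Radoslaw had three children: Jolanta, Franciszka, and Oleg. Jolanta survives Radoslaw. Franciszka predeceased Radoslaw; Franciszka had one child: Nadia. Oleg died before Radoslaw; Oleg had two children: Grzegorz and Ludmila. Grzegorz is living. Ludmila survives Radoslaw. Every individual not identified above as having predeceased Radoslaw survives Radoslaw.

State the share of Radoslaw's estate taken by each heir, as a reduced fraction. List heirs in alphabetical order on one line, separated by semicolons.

Grzegorz 2/9; Jolanta 1/3; Ludmila 2/9; Nadia 2/9

There is no surviving spouse, so the entire estate passes to Radoslaw's descendants per capita at each generation.
At generation 1 (Jolanta, Franciszka, Oleg) there are 3 shares of (1)/3 = 1/3 each.
Living: Jolanta — each takes 1/3.
Deceased: Franciszka and Oleg. Their combined 2/3 is pooled and carried to generation 2.
At generation 2 (Nadia, Grzegorz, Ludmila) there are 3 shares of (2/3)/3 = 2/9 each.
Living: Nadia, Grzegorz, and Ludmila — each takes 2/9.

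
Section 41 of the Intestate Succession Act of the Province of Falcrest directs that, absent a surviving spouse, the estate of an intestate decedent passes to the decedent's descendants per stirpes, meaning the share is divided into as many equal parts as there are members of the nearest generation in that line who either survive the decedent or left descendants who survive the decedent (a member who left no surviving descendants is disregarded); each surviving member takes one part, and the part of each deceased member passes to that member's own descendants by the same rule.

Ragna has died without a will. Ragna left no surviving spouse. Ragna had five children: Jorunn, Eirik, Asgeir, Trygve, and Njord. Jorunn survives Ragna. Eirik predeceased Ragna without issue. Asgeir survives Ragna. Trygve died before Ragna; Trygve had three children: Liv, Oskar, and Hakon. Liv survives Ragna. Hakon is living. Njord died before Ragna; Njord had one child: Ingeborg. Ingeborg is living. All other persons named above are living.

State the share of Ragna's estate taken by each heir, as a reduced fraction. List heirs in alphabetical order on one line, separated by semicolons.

There is no surviving spouse, so the entire estate passes to Ragna's descendants per stirpes.
Eirik left no surviving issue, so that branch lapses and is disregarded.
The estate is divided into 4 equal shares of 1/4 among Jorunn, Asgeir, Trygve, Njord.
Jorunn is living and takes 1/4.
Asgeir is living and takes 1/4.
Trygve predeceased; the 1/4 allotted to Trygve's branch passes to Trygve's issue by representation.
The 1/4 is divided into 3 equal shares of 1/12 among Liv, Oskar, Hakon.
Liv is living and takes 1/12.
Oskar is living and takes 1/12.
Hakon is living and takes 1/12.
Njord predeceased; the 1/4 allotted to Njord's branch passes to Njord's issue by representation.
Ingeborg is the sole taker at this level and receives the full 1/4.

Asgeir 1/4; Hakon 1/12; Ingeborg 1/4; Jorunn 1/4; Liv 1/12; Oskar 1/12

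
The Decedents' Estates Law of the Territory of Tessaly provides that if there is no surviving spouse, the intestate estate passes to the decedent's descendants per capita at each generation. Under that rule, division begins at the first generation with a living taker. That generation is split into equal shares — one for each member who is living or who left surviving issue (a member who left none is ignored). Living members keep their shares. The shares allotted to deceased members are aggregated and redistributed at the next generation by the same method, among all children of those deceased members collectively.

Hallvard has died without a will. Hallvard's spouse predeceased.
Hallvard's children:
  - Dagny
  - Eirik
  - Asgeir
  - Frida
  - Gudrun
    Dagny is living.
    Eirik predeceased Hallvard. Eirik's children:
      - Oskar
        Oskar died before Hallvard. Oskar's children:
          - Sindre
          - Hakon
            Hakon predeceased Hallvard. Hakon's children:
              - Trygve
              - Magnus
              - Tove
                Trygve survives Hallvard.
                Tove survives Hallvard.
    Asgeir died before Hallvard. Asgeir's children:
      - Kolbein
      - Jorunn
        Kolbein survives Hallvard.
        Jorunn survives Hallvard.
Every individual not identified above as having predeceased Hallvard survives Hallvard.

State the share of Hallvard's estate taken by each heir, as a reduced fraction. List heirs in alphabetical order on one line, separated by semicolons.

Dagny 1/5; Frida 1/5; Gudrun 1/5; Jorunn 2/15; Kolbein 2/15; Magnus 1/45; Sindre 1/15; Tove 1/45; Trygve 1/45

There is no surviving spouse, so the entire estate passes to Hallvard's descendants per capita at each generation.
At generation 1 (Dagny, Eirik, Asgeir, Frida, Gudrun) there are 5 shares of (1)/5 = 1/5 each.
Living: Dagny, Frida, and Gudrun — each takes 1/5.
Deceased: Eirik and Asgeir. Their combined 2/5 is pooled and carried to generation 2.
At generation 2 (Oskar, Kolbein, Jorunn) there are 3 shares of (2/5)/3 = 2/15 each.
Living: Kolbein and Jorunn — each takes 2/15.
Deceased: Oskar. That 2/15 share is carried to generation 3.
At generation 3 (Sindre, Hakon) there are 2 shares of (2/15)/2 = 1/15 each.
Living: Sindre — each takes 1/15.
Deceased: Hakon. That 1/15 share is carried to generation 4.
At generation 4 (Trygve, Magnus, Tove) there are 3 shares of (1/15)/3 = 1/45 each.
Living: Trygve, Magnus, and Tove — each takes 1/45.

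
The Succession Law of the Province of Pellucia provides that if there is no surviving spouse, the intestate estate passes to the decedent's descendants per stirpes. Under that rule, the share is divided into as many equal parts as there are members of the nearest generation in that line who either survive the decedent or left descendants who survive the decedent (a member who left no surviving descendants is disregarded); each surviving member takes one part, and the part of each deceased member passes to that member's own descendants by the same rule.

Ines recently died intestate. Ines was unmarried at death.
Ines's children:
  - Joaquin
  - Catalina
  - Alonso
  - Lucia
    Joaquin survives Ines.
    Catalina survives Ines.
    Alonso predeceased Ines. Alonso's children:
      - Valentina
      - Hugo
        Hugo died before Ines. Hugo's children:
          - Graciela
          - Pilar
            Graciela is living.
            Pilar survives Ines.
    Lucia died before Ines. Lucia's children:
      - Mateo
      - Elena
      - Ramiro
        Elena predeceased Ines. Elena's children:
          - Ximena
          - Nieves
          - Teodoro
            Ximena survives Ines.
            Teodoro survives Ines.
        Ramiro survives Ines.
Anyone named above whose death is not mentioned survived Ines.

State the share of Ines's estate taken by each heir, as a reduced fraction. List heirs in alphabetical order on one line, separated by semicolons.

Catalina 1/4; Graciela 1/16; Joaquin 1/4; Mateo 1/12; Nieves 1/36; Pilar 1/16; Ramiro 1/12; Teodoro 1/36; Valentina 1/8; Ximena 1/36

There is no surviving spouse, so the entire estate passes to Ines's descendants per stirpes.
The estate is divided into 4 equal shares of 1/4 among Joaquin, Catalina, Alonso, Lucia.
Joaquin is living and takes 1/4.
Catalina is living and takes 1/4.
Alonso predeceased; the 1/4 allotted to Alonso's branch passes to Alonso's issue by representation.
The 1/4 is divided into 2 equal shares of 1/8 among Valentina, Hugo.
Valentina is living and takes 1/8.
Hugo predeceased; the 1/8 allotted to Hugo's branch passes to Hugo's issue by representation.
The 1/8 is divided into 2 equal shares of 1/16 among Graciela, Pilar.
Graciela is living and takes 1/16.
Pilar is living and takes 1/16.
Lucia predeceased; the 1/4 allotted to Lucia's branch passes to Lucia's issue by representation.
The 1/4 is divided into 3 equal shares of 1/12 among Mateo, Elena, Ramiro.
Mateo is living and takes 1/12.
Elena predeceased; the 1/12 allotted to Elena's branch passes to Elena's issue by representation.
The 1/12 is divided into 3 equal shares of 1/36 among Ximena, Nieves, Teodoro.
Ximena is living and takes 1/36.
Nieves is living and takes 1/36.
Teodoro is living and takes 1/36.
Ramiro is living and takes 1/12.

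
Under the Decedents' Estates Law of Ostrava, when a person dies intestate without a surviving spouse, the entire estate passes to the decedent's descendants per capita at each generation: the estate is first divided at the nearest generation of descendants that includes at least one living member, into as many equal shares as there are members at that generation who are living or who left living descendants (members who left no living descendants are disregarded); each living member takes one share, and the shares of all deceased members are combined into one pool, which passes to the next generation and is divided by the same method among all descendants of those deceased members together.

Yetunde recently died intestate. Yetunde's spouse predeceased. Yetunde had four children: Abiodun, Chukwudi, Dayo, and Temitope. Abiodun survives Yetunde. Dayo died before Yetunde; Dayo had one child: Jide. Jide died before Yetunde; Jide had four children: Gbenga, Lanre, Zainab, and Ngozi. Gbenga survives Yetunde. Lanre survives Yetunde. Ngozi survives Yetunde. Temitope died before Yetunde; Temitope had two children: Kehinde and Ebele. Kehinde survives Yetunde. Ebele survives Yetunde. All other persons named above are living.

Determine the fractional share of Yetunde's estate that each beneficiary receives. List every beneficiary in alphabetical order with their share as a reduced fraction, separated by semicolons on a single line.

There is no surviving spouse, so the entire estate passes to Yetunde's descendants per capita at each generation.
At generation 1 (Abiodun, Chukwudi, Dayo, Temitope) there are 4 shares of (1)/4 = 1/4 each.
Living: Abiodun and Chukwudi — each takes 1/4.
Deceased: Dayo and Temitope. Their combined 1/2 is pooled and carried to generation 2.
At generation 2 (Jide, Kehinde, Ebele) there are 3 shares of (1/2)/3 = 1/6 each.
Living: Kehinde and Ebele — each takes 1/6.
Deceased: Jide. That 1/6 share is carried to generation 3.
At generation 3 (Gbenga, Lanre, Zainab, Ngozi) there are 4 shares of (1/6)/4 = 1/24 each.
Living: Gbenga, Lanre, Zainab, and Ngozi — each takes 1/24.

Abiodun 1/4; Chukwudi 1/4; Ebele 1/6; Gbenga 1/24; Kehinde 1/6; Lanre 1/24; Ngozi 1/24; Zainab 1/24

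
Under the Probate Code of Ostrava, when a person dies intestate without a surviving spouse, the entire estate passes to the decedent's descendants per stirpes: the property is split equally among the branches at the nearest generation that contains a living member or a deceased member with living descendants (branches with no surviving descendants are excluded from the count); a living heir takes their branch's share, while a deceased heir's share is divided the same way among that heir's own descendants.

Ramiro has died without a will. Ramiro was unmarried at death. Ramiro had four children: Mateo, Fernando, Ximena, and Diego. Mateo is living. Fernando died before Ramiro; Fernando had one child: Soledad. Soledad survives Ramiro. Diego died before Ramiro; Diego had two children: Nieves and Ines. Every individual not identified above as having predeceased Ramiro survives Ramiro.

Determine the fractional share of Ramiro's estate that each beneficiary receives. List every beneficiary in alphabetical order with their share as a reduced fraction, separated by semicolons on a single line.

Ines 1/8; Mateo 1/4; Nieves 1/8; Soledad 1/4; Ximena 1/4

There is no surviving spouse, so the entire estate passes to Ramiro's descendants per stirpes.
The estate is divided into 4 equal shares of 1/4 among Mateo, Fernando, Ximena, Diego.
Mateo is living and takes 1/4.
Fernando predeceased; the 1/4 allotted to Fernando's branch passes to Fernando's issue by representation.
Soledad is the sole taker at this level and receives the full 1/4.
Ximena is living and takes 1/4.
Diego predeceased; the 1/4 allotted to Diego's branch passes to Diego's issue by representation.
The 1/4 is divided into 2 equal shares of 1/8 among Nieves, Ines.
Nieves is living and takes 1/8.
Ines is living and takes 1/8.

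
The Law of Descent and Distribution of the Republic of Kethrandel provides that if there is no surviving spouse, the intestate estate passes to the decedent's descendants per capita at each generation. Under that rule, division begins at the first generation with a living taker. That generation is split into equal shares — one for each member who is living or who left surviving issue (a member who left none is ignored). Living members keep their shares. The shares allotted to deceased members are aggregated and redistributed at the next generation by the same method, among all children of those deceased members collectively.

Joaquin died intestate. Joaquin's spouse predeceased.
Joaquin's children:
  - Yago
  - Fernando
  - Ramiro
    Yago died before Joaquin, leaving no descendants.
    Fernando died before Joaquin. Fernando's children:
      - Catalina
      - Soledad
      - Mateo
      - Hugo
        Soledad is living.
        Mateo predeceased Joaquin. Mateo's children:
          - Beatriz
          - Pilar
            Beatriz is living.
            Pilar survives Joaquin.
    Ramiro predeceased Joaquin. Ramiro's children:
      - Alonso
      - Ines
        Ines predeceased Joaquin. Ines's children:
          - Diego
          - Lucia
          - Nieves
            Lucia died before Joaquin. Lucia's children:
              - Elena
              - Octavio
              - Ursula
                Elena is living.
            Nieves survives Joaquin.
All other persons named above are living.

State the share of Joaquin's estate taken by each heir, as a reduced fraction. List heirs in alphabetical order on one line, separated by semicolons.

Alonso 1/6; Beatriz 1/15; Catalina 1/6; Diego 1/15; Elena 1/45; Hugo 1/6; Nieves 1/15; Octavio 1/45; Pilar 1/15; Soledad 1/6; Ursula 1/45

There is no surviving spouse, so the entire estate passes to Joaquin's descendants per capita at each generation.
No one at generation 1 (Fernando, Ramiro) is living; moving to the next generation.
At generation 2 (Catalina, Soledad, Mateo, Hugo, Alonso, Ines) there are 6 shares of (1)/6 = 1/6 each.
Living: Catalina, Soledad, Hugo, and Alonso — each takes 1/6.
Deceased: Mateo and Ines. Their combined 1/3 is pooled and carried to generation 3.
At generation 3 (Beatriz, Pilar, Diego, Lucia, Nieves) there are 5 shares of (1/3)/5 = 1/15 each.
Living: Beatriz, Pilar, Diego, and Nieves — each takes 1/15.
Deceased: Lucia. That 1/15 share is carried to generation 4.
At generation 4 (Elena, Octavio, Ursula) there are 3 shares of (1/15)/3 = 1/45 each.
Living: Elena, Octavio, and Ursula — each takes 1/45.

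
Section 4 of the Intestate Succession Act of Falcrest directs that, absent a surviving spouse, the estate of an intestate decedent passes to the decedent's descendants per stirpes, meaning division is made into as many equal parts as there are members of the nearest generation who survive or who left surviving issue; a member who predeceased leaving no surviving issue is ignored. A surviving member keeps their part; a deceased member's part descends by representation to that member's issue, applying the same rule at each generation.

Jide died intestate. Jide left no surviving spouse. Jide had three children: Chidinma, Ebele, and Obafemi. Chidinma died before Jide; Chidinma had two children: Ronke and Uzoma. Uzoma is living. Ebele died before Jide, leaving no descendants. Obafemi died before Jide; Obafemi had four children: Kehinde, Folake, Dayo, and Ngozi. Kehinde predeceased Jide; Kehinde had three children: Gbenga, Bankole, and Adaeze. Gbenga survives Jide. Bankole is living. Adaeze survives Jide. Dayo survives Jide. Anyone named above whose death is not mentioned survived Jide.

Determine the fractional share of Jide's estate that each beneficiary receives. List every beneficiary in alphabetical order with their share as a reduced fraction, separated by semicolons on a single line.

Adaeze 1/24; Bankole 1/24; Dayo 1/8; Folake 1/8; Gbenga 1/24; Ngozi 1/8; Ronke 1/4; Uzoma 1/4

There is no surviving spouse, so the entire estate passes to Jide's descendants per stirpes.
Ebele left no surviving issue, so that branch lapses and is disregarded.
The estate is divided into 2 equal shares of 1/2 among Chidinma, Obafemi.
Chidinma predeceased; the 1/2 allotted to Chidinma's branch passes to Chidinma's issue by representation.
The 1/2 is divided into 2 equal shares of 1/4 among Ronke, Uzoma.
Ronke is living and takes 1/4.
Uzoma is living and takes 1/4.
Obafemi predeceased; the 1/2 allotted to Obafemi's branch passes to Obafemi's issue by representation.
The 1/2 is divided into 4 equal shares of 1/8 among Kehinde, Folake, Dayo, Ngozi.
Kehinde predeceased; the 1/8 allotted to Kehinde's branch passes to Kehinde's issue by representation.
The 1/8 is divided into 3 equal shares of 1/24 among Gbenga, Bankole, Adaeze.
Gbenga is living and takes 1/24.
Bankole is living and takes 1/24.
Adaeze is living and takes 1/24.
Folake is living and takes 1/8.
Dayo is living and takes 1/8.
Ngozi is living and takes 1/8.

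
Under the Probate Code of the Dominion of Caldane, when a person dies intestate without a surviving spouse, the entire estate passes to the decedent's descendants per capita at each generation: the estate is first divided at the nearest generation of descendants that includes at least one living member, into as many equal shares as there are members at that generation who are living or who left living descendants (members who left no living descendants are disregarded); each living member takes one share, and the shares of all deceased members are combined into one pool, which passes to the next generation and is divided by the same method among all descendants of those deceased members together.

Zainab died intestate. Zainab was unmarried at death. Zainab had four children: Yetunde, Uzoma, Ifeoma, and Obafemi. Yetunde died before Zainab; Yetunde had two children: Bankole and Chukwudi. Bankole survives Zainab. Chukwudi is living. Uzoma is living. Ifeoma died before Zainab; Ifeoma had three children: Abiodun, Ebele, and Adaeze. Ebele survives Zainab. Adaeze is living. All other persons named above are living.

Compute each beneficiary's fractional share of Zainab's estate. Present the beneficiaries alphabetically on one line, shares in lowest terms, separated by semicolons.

Abiodun 1/10; Adaeze 1/10; Bankole 1/10; Chukwudi 1/10; Ebele 1/10; Obafemi 1/4; Uzoma 1/4

There is no surviving spouse, so the entire estate passes to Zainab's descendants per capita at each generation.
At generation 1 (Yetunde, Uzoma, Ifeoma, Obafemi) there are 4 shares of (1)/4 = 1/4 each.
Living: Uzoma and Obafemi — each takes 1/4.
Deceased: Yetunde and Ifeoma. Their combined 1/2 is pooled and carried to generation 2.
At generation 2 (Bankole, Chukwudi, Abiodun, Ebele, Adaeze) there are 5 shares of (1/2)/5 = 1/10 each.
Living: Bankole, Chukwudi, Abiodun, Ebele, and Adaeze — each takes 1/10.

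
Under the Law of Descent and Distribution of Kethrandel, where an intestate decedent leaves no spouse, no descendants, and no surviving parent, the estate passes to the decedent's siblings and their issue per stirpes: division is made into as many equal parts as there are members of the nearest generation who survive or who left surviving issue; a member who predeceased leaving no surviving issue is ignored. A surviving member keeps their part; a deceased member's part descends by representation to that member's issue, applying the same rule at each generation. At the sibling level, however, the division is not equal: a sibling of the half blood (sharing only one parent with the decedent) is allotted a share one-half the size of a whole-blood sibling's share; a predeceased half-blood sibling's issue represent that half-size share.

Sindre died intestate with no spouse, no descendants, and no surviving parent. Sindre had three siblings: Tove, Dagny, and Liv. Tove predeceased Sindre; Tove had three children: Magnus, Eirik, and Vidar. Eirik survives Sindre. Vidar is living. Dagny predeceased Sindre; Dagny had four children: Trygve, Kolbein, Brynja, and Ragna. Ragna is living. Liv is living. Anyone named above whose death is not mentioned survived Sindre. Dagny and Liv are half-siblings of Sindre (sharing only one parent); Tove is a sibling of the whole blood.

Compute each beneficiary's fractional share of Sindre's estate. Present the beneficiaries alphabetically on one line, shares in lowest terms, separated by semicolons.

Brynja 1/16; Eirik 1/6; Kolbein 1/16; Liv 1/4; Magnus 1/6; Ragna 1/16; Trygve 1/16; Vidar 1/6

No spouse, descendants, or parent survives, so the estate passes to Sindre's siblings per stirpes.
Half-blood siblings count for one-half the weight of whole-blood siblings at the initial division.
Dividing 1 in proportion to weights (total weight 2): Tove (weight 1) → 1/2; Dagny (weight 1/2) → 1/4; Liv (weight 1/2) → 1/4.
Tove predeceased; the 1/2 allotted to Tove's branch passes to Tove's issue by representation.
The 1/2 is divided into 3 equal shares of 1/6 among Magnus, Eirik, Vidar.
Magnus is living and takes 1/6.
Eirik is living and takes 1/6.
Vidar is living and takes 1/6.
Dagny predeceased; the 1/4 allotted to Dagny's branch passes to Dagny's issue by representation.
The 1/4 is divided into 4 equal shares of 1/16 among Trygve, Kolbein, Brynja, Ragna.
Trygve is living and takes 1/16.
Kolbein is living and takes 1/16.
Brynja is living and takes 1/16.
Ragna is living and takes 1/16.
Liv is living and takes 1/4.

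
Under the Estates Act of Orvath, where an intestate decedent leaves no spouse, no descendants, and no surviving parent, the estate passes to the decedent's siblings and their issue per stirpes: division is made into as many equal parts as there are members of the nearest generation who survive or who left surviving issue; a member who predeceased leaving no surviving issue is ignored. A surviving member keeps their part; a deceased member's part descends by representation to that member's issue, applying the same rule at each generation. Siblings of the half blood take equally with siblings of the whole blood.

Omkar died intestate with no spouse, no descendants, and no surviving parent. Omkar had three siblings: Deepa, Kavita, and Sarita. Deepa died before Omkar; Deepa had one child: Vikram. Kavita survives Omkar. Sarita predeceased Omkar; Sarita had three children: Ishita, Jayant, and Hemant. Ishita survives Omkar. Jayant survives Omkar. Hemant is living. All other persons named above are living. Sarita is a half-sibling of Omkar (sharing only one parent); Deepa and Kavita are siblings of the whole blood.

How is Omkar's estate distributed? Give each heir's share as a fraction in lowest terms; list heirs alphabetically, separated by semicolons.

No spouse, descendants, or parent survives, so the estate passes to Omkar's siblings per stirpes.
Half-blood and whole-blood siblings take equally under the stated rule.
The estate is divided into 3 equal shares of 1/3 among Deepa, Kavita, Sarita.
Deepa predeceased; the 1/3 allotted to Deepa's branch passes to Deepa's issue by representation.
Vikram is the sole taker at this level and receives the full 1/3.
Kavita is living and takes 1/3.
Sarita predeceased; the 1/3 allotted to Sarita's branch passes to Sarita's issue by representation.
The 1/3 is divided into 3 equal shares of 1/9 among Ishita, Jayant, Hemant.
Ishita is living and takes 1/9.
Jayant is living and takes 1/9.
Hemant is living and takes 1/9.

Hemant 1/9; Ishita 1/9; Jayant 1/9; Kavita 1/3; Vikram 1/3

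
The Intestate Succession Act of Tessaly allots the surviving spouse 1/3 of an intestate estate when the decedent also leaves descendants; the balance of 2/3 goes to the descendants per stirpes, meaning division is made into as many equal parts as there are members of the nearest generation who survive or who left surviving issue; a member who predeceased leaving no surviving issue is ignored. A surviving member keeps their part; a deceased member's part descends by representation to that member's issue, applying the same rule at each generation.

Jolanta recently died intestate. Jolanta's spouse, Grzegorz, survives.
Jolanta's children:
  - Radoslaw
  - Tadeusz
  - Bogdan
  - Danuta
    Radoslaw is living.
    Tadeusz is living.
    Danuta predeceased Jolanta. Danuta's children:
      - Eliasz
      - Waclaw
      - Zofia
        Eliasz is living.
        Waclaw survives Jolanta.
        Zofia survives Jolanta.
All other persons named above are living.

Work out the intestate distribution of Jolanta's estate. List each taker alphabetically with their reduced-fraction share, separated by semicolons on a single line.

Grzegorz, as surviving spouse, takes 1/3.
The remaining 2/3 passes to Jolanta's descendants per stirpes.
The 2/3 is divided into 4 equal shares of 1/6 among Radoslaw, Tadeusz, Bogdan, Danuta.
Radoslaw is living and takes 1/6.
Tadeusz is living and takes 1/6.
Bogdan is living and takes 1/6.
Danuta predeceased; the 1/6 allotted to Danuta's branch passes to Danuta's issue by representation.
The 1/6 is divided into 3 equal shares of 1/18 among Eliasz, Waclaw, Zofia.
Eliasz is living and takes 1/18.
Waclaw is living and takes 1/18.
Zofia is living and takes 1/18.

Bogdan 1/6; Eliasz 1/18; Grzegorz 1/3; Radoslaw 1/6; Tadeusz 1/6; Waclaw 1/18; Zofia 1/18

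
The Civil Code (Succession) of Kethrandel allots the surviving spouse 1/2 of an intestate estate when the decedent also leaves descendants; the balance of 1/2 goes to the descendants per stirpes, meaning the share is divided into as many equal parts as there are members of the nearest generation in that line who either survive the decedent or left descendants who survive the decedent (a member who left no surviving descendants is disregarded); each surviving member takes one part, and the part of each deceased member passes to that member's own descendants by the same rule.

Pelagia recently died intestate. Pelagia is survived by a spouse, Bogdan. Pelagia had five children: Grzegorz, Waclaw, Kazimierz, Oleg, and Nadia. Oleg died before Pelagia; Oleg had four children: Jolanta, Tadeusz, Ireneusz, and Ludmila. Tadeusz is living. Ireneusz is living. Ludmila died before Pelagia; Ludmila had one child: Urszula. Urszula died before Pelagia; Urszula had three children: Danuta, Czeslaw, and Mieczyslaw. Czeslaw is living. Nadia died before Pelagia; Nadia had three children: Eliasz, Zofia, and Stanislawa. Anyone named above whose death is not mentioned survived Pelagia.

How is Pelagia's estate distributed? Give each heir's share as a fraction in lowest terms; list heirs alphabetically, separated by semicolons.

Bogdan, as surviving spouse, takes 1/2.
The remaining 1/2 passes to Pelagia's descendants per stirpes.
The 1/2 is divided into 5 equal shares of 1/10 among Grzegorz, Waclaw, Kazimierz, Oleg, Nadia.
Grzegorz is living and takes 1/10.
Waclaw is living and takes 1/10.
Kazimierz is living and takes 1/10.
Oleg predeceased; the 1/10 allotted to Oleg's branch passes to Oleg's issue by representation.
The 1/10 is divided into 4 equal shares of 1/40 among Jolanta, Tadeusz, Ireneusz, Ludmila.
Jolanta is living and takes 1/40.
Tadeusz is living and takes 1/40.
Ireneusz is living and takes 1/40.
Ludmila predeceased; the 1/40 allotted to Ludmila's branch passes to Ludmila's issue by representation.
Urszula's line is the sole branch at this level, so the full 1/40 passes to Urszula's issue by representation.
The 1/40 is divided into 3 equal shares of 1/120 among Danuta, Czeslaw, Mieczyslaw.
Danuta is living and takes 1/120.
Czeslaw is living and takes 1/120.
Mieczyslaw is living and takes 1/120.
Nadia predeceased; the 1/10 allotted to Nadia's branch passes to Nadia's issue by representation.
The 1/10 is divided into 3 equal shares of 1/30 among Eliasz, Zofia, Stanislawa.
Eliasz is living and takes 1/30.
Zofia is living and takes 1/30.
Stanislawa is living and takes 1/30.

Bogdan 1/2; Czeslaw 1/120; Danuta 1/120; Eliasz 1/30; Grzegorz 1/10; Ireneusz 1/40; Jolanta 1/40; Kazimierz 1/10; Mieczyslaw 1/120; Stanislawa 1/30; Tadeusz 1/40; Waclaw 1/10; Zofia 1/30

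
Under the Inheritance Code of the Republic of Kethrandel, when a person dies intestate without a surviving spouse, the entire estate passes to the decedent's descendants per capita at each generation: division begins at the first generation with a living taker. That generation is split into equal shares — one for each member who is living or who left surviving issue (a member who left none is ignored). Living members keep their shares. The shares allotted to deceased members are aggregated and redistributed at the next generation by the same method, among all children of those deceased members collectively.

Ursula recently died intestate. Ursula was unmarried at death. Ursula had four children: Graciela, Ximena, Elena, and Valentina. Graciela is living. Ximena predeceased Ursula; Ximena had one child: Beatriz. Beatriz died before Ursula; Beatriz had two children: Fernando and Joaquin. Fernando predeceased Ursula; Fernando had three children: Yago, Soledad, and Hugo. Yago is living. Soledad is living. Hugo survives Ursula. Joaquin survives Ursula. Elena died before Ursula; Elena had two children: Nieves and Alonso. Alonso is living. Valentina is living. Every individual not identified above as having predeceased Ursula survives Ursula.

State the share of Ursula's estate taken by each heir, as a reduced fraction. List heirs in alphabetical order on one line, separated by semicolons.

There is no surviving spouse, so the entire estate passes to Ursula's descendants per capita at each generation.
At generation 1 (Graciela, Ximena, Elena, Valentina) there are 4 shares of (1)/4 = 1/4 each.
Living: Graciela and Valentina — each takes 1/4.
Deceased: Ximena and Elena. Their combined 1/2 is pooled and carried to generation 2.
At generation 2 (Beatriz, Nieves, Alonso) there are 3 shares of (1/2)/3 = 1/6 each.
Living: Nieves and Alonso — each takes 1/6.
Deceased: Beatriz. That 1/6 share is carried to generation 3.
At generation 3 (Fernando, Joaquin) there are 2 shares of (1/6)/2 = 1/12 each.
Living: Joaquin — each takes 1/12.
Deceased: Fernando. That 1/12 share is carried to generation 4.
At generation 4 (Yago, Soledad, Hugo) there are 3 shares of (1/12)/3 = 1/36 each.
Living: Yago, Soledad, and Hugo — each takes 1/36.

Alonso 1/6; Graciela 1/4; Hugo 1/36; Joaquin 1/12; Nieves 1/6; Soledad 1/36; Valentina 1/4; Yago 1/36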